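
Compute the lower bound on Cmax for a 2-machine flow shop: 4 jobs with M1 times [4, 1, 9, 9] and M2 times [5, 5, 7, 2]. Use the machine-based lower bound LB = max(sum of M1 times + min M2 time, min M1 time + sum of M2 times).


LB1 = sum(M1 times) + min(M2 times) = 23 + 2 = 25
LB2 = min(M1 times) + sum(M2 times) = 1 + 19 = 20
Lower bound = max(LB1, LB2) = max(25, 20) = 25

25


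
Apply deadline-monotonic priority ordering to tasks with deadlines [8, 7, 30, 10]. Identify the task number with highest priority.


Sort tasks by relative deadline (ascending):
  Task 2: deadline = 7
  Task 1: deadline = 8
  Task 4: deadline = 10
  Task 3: deadline = 30
Priority order (highest first): [2, 1, 4, 3]
Highest priority task = 2

2


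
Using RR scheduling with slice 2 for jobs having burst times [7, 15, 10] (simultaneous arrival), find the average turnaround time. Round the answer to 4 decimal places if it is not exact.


Time quantum = 2
Execution trace:
  J1 runs 2 units, time = 2
  J2 runs 2 units, time = 4
  J3 runs 2 units, time = 6
  J1 runs 2 units, time = 8
  J2 runs 2 units, time = 10
  J3 runs 2 units, time = 12
  J1 runs 2 units, time = 14
  J2 runs 2 units, time = 16
  J3 runs 2 units, time = 18
  J1 runs 1 units, time = 19
  J2 runs 2 units, time = 21
  J3 runs 2 units, time = 23
  J2 runs 2 units, time = 25
  J3 runs 2 units, time = 27
  J2 runs 2 units, time = 29
  J2 runs 2 units, time = 31
  J2 runs 1 units, time = 32
Finish times: [19, 32, 27]
Average turnaround = 78/3 = 26.0

26.0


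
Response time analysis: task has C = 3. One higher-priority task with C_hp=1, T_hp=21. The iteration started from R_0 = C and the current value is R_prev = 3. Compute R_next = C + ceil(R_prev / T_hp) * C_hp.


R_next = C + ceil(R_prev / T_hp) * C_hp
ceil(3 / 21) = ceil(0.1429) = 1
Interference = 1 * 1 = 1
R_next = 3 + 1 = 4

4


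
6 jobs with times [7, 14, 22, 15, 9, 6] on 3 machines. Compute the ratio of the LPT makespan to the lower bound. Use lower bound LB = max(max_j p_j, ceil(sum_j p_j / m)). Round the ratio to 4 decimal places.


LPT order: [22, 15, 14, 9, 7, 6]
Machine loads after assignment: [28, 22, 23]
LPT makespan = 28
Lower bound = max(max_job, ceil(total/3)) = max(22, 25) = 25
Ratio = 28 / 25 = 1.12

1.12


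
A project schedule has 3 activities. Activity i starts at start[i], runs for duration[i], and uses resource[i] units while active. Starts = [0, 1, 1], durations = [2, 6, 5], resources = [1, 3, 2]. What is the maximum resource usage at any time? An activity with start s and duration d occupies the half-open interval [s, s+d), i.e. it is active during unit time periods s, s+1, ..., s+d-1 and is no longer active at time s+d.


Each activity i is active on [start_i, start_i + duration_i).
Compute total resource usage per time slot:
  t=0: active resources = [1], total = 1
  t=1: active resources = [1, 3, 2], total = 6
  t=2: active resources = [3, 2], total = 5
  t=3: active resources = [3, 2], total = 5
  t=4: active resources = [3, 2], total = 5
  t=5: active resources = [3, 2], total = 5
  t=6: active resources = [3], total = 3
Peak resource demand = 6

6


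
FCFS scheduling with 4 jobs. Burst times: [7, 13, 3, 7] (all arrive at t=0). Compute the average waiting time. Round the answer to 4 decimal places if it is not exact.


FCFS order (as given): [7, 13, 3, 7]
Waiting times:
  Job 1: wait = 0
  Job 2: wait = 7
  Job 3: wait = 20
  Job 4: wait = 23
Sum of waiting times = 50
Average waiting time = 50/4 = 12.5

12.5


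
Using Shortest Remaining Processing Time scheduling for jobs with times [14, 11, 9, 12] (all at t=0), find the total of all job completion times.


Since all jobs arrive at t=0, SRPT equals SPT ordering.
SPT order: [9, 11, 12, 14]
Completion times:
  Job 1: p=9, C=9
  Job 2: p=11, C=20
  Job 3: p=12, C=32
  Job 4: p=14, C=46
Total completion time = 9 + 20 + 32 + 46 = 107

107


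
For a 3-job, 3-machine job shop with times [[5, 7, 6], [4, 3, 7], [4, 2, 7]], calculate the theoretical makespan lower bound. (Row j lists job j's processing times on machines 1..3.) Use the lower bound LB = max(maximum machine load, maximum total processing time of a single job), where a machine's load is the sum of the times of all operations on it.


Machine loads:
  Machine 1: 5 + 4 + 4 = 13
  Machine 2: 7 + 3 + 2 = 12
  Machine 3: 6 + 7 + 7 = 20
Max machine load = 20
Job totals:
  Job 1: 18
  Job 2: 14
  Job 3: 13
Max job total = 18
Lower bound = max(20, 18) = 20

20


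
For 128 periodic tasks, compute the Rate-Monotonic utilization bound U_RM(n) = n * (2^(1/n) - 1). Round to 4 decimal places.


Compute 2^(1/128) = 1.0054299011
Subtract 1: 1.0054299011 - 1 = 0.0054299011
Multiply by n: 128 * 0.0054299011 = 0.6950273408
Round to 4 dp: 0.6950

0.6950


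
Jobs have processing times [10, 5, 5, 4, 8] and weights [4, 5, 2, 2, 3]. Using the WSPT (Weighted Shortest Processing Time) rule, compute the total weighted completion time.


Compute p/w ratios and sort ascending (WSPT): [(5, 5), (4, 2), (10, 4), (5, 2), (8, 3)]
Compute weighted completion times:
  Job (p=5,w=5): C=5, w*C=5*5=25
  Job (p=4,w=2): C=9, w*C=2*9=18
  Job (p=10,w=4): C=19, w*C=4*19=76
  Job (p=5,w=2): C=24, w*C=2*24=48
  Job (p=8,w=3): C=32, w*C=3*32=96
Total weighted completion time = 263

263


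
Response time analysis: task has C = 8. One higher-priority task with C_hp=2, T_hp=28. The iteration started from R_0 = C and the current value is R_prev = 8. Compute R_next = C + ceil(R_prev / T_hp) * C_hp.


R_next = C + ceil(R_prev / T_hp) * C_hp
ceil(8 / 28) = ceil(0.2857) = 1
Interference = 1 * 2 = 2
R_next = 8 + 2 = 10

10


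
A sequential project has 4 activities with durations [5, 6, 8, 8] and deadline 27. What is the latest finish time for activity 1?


LF(activity 1) = deadline - sum of successor durations
Successors: activities 2 through 4 with durations [6, 8, 8]
Sum of successor durations = 22
LF = 27 - 22 = 5

5


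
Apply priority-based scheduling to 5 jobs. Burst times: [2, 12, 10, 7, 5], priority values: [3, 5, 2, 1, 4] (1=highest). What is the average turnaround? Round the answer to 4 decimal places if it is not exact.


Sort by priority (ascending = highest first):
Order: [(1, 7), (2, 10), (3, 2), (4, 5), (5, 12)]
Completion times:
  Priority 1, burst=7, C=7
  Priority 2, burst=10, C=17
  Priority 3, burst=2, C=19
  Priority 4, burst=5, C=24
  Priority 5, burst=12, C=36
Average turnaround = 103/5 = 20.6

20.6


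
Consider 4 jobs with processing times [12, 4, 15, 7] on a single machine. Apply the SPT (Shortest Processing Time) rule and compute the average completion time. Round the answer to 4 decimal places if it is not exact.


Sort jobs by processing time (SPT order): [4, 7, 12, 15]
Compute completion times sequentially:
  Job 1: processing = 4, completes at 4
  Job 2: processing = 7, completes at 11
  Job 3: processing = 12, completes at 23
  Job 4: processing = 15, completes at 38
Sum of completion times = 76
Average completion time = 76/4 = 19.0

19.0


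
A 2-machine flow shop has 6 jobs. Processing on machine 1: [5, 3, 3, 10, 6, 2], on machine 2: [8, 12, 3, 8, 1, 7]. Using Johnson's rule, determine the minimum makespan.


Apply Johnson's rule:
  Group 1 (a <= b): [(6, 2, 7), (2, 3, 12), (3, 3, 3), (1, 5, 8)]
  Group 2 (a > b): [(4, 10, 8), (5, 6, 1)]
Optimal job order: [6, 2, 3, 1, 4, 5]
Schedule:
  Job 6: M1 done at 2, M2 done at 9
  Job 2: M1 done at 5, M2 done at 21
  Job 3: M1 done at 8, M2 done at 24
  Job 1: M1 done at 13, M2 done at 32
  Job 4: M1 done at 23, M2 done at 40
  Job 5: M1 done at 29, M2 done at 41
Makespan = 41

41


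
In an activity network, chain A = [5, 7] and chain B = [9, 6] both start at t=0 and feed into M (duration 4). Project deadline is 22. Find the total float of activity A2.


Forward pass: ES(A2) = sum of predecessors on chain A = 5
EF = ES + duration = 5 + 7 = 12
Backward pass: LF(M) = deadline = 22; LS(M) = 22 - 4 = 18
LF(A2) = LS(M) - sum(successors on chain A) = 18 - 0 = 18
LS = LF - duration = 18 - 7 = 11
Total float = LS - ES = 11 - 5 = 6

6


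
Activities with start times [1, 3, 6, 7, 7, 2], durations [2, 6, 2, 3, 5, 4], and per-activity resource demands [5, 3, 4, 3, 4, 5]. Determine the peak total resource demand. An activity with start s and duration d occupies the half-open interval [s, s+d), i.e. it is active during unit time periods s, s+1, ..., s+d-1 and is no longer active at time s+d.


Each activity i is active on [start_i, start_i + duration_i).
Compute total resource usage per time slot:
  t=0: active resources = [], total = 0
  t=1: active resources = [5], total = 5
  t=2: active resources = [5, 5], total = 10
  t=3: active resources = [3, 5], total = 8
  t=4: active resources = [3, 5], total = 8
  t=5: active resources = [3, 5], total = 8
  t=6: active resources = [3, 4], total = 7
  t=7: active resources = [3, 4, 3, 4], total = 14
  t=8: active resources = [3, 3, 4], total = 10
  t=9: active resources = [3, 4], total = 7
  t=10: active resources = [4], total = 4
  t=11: active resources = [4], total = 4
Peak resource demand = 14

14


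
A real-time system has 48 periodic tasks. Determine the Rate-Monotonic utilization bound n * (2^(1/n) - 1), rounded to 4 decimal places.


Compute 2^(1/48) = 1.0145453349
Subtract 1: 1.0145453349 - 1 = 0.0145453349
Multiply by n: 48 * 0.0145453349 = 0.6981760752
Round to 4 dp: 0.6982

0.6982


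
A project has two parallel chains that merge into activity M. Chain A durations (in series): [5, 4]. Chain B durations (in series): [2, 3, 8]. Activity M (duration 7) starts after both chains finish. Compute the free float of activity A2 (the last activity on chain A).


ES(A2) = sum of predecessors on chain A = 5
EF(A2) = ES + duration = 5 + 4 = 9
Successor of A2 is M. ES(M) = max(sum(A), sum(B)) = max(9, 13) = 13
Free float = ES(successor) - EF(current) = 13 - 9 = 4

4


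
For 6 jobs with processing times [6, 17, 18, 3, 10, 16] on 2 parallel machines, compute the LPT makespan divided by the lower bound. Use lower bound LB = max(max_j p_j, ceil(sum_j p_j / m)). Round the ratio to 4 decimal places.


LPT order: [18, 17, 16, 10, 6, 3]
Machine loads after assignment: [34, 36]
LPT makespan = 36
Lower bound = max(max_job, ceil(total/2)) = max(18, 35) = 35
Ratio = 36 / 35 = 1.0286

1.0286


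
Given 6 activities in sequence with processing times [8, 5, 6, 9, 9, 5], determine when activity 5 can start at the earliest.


Activity 5 starts after activities 1 through 4 complete.
Predecessor durations: [8, 5, 6, 9]
ES = 8 + 5 + 6 + 9 = 28

28


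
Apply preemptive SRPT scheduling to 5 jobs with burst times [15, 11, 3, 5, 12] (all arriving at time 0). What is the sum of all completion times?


Since all jobs arrive at t=0, SRPT equals SPT ordering.
SPT order: [3, 5, 11, 12, 15]
Completion times:
  Job 1: p=3, C=3
  Job 2: p=5, C=8
  Job 3: p=11, C=19
  Job 4: p=12, C=31
  Job 5: p=15, C=46
Total completion time = 3 + 8 + 19 + 31 + 46 = 107

107


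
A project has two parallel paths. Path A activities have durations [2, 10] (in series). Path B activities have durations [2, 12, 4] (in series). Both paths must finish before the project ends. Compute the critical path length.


Path A total = 2 + 10 = 12
Path B total = 2 + 12 + 4 = 18
Critical path = longest path = max(12, 18) = 18

18


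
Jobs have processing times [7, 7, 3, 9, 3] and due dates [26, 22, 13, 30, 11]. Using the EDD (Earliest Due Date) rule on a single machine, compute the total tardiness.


Sort by due date (EDD order): [(3, 11), (3, 13), (7, 22), (7, 26), (9, 30)]
Compute completion times and tardiness:
  Job 1: p=3, d=11, C=3, tardiness=max(0,3-11)=0
  Job 2: p=3, d=13, C=6, tardiness=max(0,6-13)=0
  Job 3: p=7, d=22, C=13, tardiness=max(0,13-22)=0
  Job 4: p=7, d=26, C=20, tardiness=max(0,20-26)=0
  Job 5: p=9, d=30, C=29, tardiness=max(0,29-30)=0
Total tardiness = 0

0


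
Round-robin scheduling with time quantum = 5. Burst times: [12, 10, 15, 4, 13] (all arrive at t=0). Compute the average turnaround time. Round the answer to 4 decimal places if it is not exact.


Time quantum = 5
Execution trace:
  J1 runs 5 units, time = 5
  J2 runs 5 units, time = 10
  J3 runs 5 units, time = 15
  J4 runs 4 units, time = 19
  J5 runs 5 units, time = 24
  J1 runs 5 units, time = 29
  J2 runs 5 units, time = 34
  J3 runs 5 units, time = 39
  J5 runs 5 units, time = 44
  J1 runs 2 units, time = 46
  J3 runs 5 units, time = 51
  J5 runs 3 units, time = 54
Finish times: [46, 34, 51, 19, 54]
Average turnaround = 204/5 = 40.8

40.8


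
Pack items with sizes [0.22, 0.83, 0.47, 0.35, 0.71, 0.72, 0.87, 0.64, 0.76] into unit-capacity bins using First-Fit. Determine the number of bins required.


Place items sequentially using First-Fit:
  Item 0.22 -> new Bin 1
  Item 0.83 -> new Bin 2
  Item 0.47 -> Bin 1 (now 0.69)
  Item 0.35 -> new Bin 3
  Item 0.71 -> new Bin 4
  Item 0.72 -> new Bin 5
  Item 0.87 -> new Bin 6
  Item 0.64 -> Bin 3 (now 0.99)
  Item 0.76 -> new Bin 7
Total bins used = 7

7


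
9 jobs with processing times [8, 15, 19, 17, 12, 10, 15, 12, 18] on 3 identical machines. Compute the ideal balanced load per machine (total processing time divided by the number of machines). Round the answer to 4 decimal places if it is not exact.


Total processing time = 8 + 15 + 19 + 17 + 12 + 10 + 15 + 12 + 18 = 126
Number of machines = 3
Ideal balanced load = 126 / 3 = 42.0

42.0


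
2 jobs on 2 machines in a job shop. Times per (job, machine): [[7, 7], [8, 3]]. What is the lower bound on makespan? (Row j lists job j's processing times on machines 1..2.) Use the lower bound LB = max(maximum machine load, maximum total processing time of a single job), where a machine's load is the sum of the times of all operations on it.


Machine loads:
  Machine 1: 7 + 8 = 15
  Machine 2: 7 + 3 = 10
Max machine load = 15
Job totals:
  Job 1: 14
  Job 2: 11
Max job total = 14
Lower bound = max(15, 14) = 15

15


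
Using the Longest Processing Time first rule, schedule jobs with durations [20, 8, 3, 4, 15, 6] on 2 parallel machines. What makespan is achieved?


Sort jobs in decreasing order (LPT): [20, 15, 8, 6, 4, 3]
Assign each job to the least loaded machine:
  Machine 1: jobs [20, 6, 3], load = 29
  Machine 2: jobs [15, 8, 4], load = 27
Makespan = max load = 29

29


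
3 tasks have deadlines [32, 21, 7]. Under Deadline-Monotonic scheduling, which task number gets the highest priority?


Sort tasks by relative deadline (ascending):
  Task 3: deadline = 7
  Task 2: deadline = 21
  Task 1: deadline = 32
Priority order (highest first): [3, 2, 1]
Highest priority task = 3

3


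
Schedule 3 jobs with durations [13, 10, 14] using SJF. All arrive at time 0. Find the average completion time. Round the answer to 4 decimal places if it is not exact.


SJF order (ascending): [10, 13, 14]
Completion times:
  Job 1: burst=10, C=10
  Job 2: burst=13, C=23
  Job 3: burst=14, C=37
Average completion = 70/3 = 23.3333

23.3333


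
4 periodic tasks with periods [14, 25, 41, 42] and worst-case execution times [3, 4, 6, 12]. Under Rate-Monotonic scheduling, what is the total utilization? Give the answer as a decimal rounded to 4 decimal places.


Compute individual utilizations (exact fractions):
  Task 1: C/T = 3/14 (approx. 0.2143)
  Task 2: C/T = 4/25 (approx. 0.16)
  Task 3: C/T = 6/41 (approx. 0.1463)
  Task 4: C/T = 12/42 = 2/7 (approx. 0.2857)
Total utilization U = 3/14 + 4/25 + 6/41 + 2/7 = 1653/2050
Rounded to 4 decimal places: U = 0.8063
RM (Liu & Layland) bound for 4 tasks = 0.756828; compare with U = 1653/2050 (approx. 0.806341)
bound < U <= 1, so the RM sufficient condition is not met (inconclusive; an exact test such as response-time analysis is needed).

0.8063


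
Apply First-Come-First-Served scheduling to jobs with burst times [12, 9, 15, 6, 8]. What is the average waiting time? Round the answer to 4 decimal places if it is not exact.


FCFS order (as given): [12, 9, 15, 6, 8]
Waiting times:
  Job 1: wait = 0
  Job 2: wait = 12
  Job 3: wait = 21
  Job 4: wait = 36
  Job 5: wait = 42
Sum of waiting times = 111
Average waiting time = 111/5 = 22.2

22.2


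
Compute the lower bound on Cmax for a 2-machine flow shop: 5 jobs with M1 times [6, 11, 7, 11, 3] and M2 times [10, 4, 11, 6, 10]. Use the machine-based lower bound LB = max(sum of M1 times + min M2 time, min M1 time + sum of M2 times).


LB1 = sum(M1 times) + min(M2 times) = 38 + 4 = 42
LB2 = min(M1 times) + sum(M2 times) = 3 + 41 = 44
Lower bound = max(LB1, LB2) = max(42, 44) = 44

44


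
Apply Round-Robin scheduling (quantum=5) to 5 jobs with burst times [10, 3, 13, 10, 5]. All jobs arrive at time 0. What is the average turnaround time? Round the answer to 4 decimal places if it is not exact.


Time quantum = 5
Execution trace:
  J1 runs 5 units, time = 5
  J2 runs 3 units, time = 8
  J3 runs 5 units, time = 13
  J4 runs 5 units, time = 18
  J5 runs 5 units, time = 23
  J1 runs 5 units, time = 28
  J3 runs 5 units, time = 33
  J4 runs 5 units, time = 38
  J3 runs 3 units, time = 41
Finish times: [28, 8, 41, 38, 23]
Average turnaround = 138/5 = 27.6

27.6


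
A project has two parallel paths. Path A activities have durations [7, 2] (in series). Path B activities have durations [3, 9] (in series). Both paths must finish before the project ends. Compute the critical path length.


Path A total = 7 + 2 = 9
Path B total = 3 + 9 = 12
Critical path = longest path = max(9, 12) = 12

12


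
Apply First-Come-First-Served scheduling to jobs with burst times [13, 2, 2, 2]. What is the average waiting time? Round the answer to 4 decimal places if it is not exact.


FCFS order (as given): [13, 2, 2, 2]
Waiting times:
  Job 1: wait = 0
  Job 2: wait = 13
  Job 3: wait = 15
  Job 4: wait = 17
Sum of waiting times = 45
Average waiting time = 45/4 = 11.25

11.25


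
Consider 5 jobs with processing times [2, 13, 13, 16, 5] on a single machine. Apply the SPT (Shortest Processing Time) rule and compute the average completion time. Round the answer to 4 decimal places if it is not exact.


Sort jobs by processing time (SPT order): [2, 5, 13, 13, 16]
Compute completion times sequentially:
  Job 1: processing = 2, completes at 2
  Job 2: processing = 5, completes at 7
  Job 3: processing = 13, completes at 20
  Job 4: processing = 13, completes at 33
  Job 5: processing = 16, completes at 49
Sum of completion times = 111
Average completion time = 111/5 = 22.2

22.2


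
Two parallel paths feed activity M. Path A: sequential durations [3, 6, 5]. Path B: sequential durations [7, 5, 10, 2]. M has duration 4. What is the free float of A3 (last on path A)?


ES(A3) = sum of predecessors on chain A = 9
EF(A3) = ES + duration = 9 + 5 = 14
Successor of A3 is M. ES(M) = max(sum(A), sum(B)) = max(14, 24) = 24
Free float = ES(successor) - EF(current) = 24 - 14 = 10

10


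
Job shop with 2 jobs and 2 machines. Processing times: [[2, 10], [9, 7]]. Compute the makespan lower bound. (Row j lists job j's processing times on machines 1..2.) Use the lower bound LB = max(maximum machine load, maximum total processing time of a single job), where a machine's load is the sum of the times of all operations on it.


Machine loads:
  Machine 1: 2 + 9 = 11
  Machine 2: 10 + 7 = 17
Max machine load = 17
Job totals:
  Job 1: 12
  Job 2: 16
Max job total = 16
Lower bound = max(17, 16) = 17

17


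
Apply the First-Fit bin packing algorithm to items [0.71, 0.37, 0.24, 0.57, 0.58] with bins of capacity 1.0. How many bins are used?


Place items sequentially using First-Fit:
  Item 0.71 -> new Bin 1
  Item 0.37 -> new Bin 2
  Item 0.24 -> Bin 1 (now 0.95)
  Item 0.57 -> Bin 2 (now 0.94)
  Item 0.58 -> new Bin 3
Total bins used = 3

3


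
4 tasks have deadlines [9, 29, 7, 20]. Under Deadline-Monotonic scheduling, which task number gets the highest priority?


Sort tasks by relative deadline (ascending):
  Task 3: deadline = 7
  Task 1: deadline = 9
  Task 4: deadline = 20
  Task 2: deadline = 29
Priority order (highest first): [3, 1, 4, 2]
Highest priority task = 3

3


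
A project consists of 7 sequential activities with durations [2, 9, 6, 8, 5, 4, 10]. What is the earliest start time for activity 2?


Activity 2 starts after activities 1 through 1 complete.
Predecessor durations: [2]
ES = 2 = 2

2


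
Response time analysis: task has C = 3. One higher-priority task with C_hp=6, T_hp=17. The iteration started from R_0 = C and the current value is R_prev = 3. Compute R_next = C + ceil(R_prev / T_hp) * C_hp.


R_next = C + ceil(R_prev / T_hp) * C_hp
ceil(3 / 17) = ceil(0.1765) = 1
Interference = 1 * 6 = 6
R_next = 3 + 6 = 9

9


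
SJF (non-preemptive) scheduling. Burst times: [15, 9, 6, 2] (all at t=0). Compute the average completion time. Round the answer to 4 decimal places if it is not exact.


SJF order (ascending): [2, 6, 9, 15]
Completion times:
  Job 1: burst=2, C=2
  Job 2: burst=6, C=8
  Job 3: burst=9, C=17
  Job 4: burst=15, C=32
Average completion = 59/4 = 14.75

14.75


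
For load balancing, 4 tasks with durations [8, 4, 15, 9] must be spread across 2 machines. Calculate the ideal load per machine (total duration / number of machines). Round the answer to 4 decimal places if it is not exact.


Total processing time = 8 + 4 + 15 + 9 = 36
Number of machines = 2
Ideal balanced load = 36 / 2 = 18.0

18.0


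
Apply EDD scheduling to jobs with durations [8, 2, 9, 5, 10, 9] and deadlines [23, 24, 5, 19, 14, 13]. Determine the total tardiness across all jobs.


Sort by due date (EDD order): [(9, 5), (9, 13), (10, 14), (5, 19), (8, 23), (2, 24)]
Compute completion times and tardiness:
  Job 1: p=9, d=5, C=9, tardiness=max(0,9-5)=4
  Job 2: p=9, d=13, C=18, tardiness=max(0,18-13)=5
  Job 3: p=10, d=14, C=28, tardiness=max(0,28-14)=14
  Job 4: p=5, d=19, C=33, tardiness=max(0,33-19)=14
  Job 5: p=8, d=23, C=41, tardiness=max(0,41-23)=18
  Job 6: p=2, d=24, C=43, tardiness=max(0,43-24)=19
Total tardiness = 74

74


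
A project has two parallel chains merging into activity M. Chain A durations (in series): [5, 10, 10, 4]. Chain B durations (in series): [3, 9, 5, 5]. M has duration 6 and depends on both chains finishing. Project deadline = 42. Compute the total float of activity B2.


Forward pass: ES(B2) = sum of predecessors on chain B = 3
EF = ES + duration = 3 + 9 = 12
Backward pass: LF(M) = deadline = 42; LS(M) = 42 - 6 = 36
LF(B2) = LS(M) - sum(successors on chain B) = 36 - 10 = 26
LS = LF - duration = 26 - 9 = 17
Total float = LS - ES = 17 - 3 = 14

14


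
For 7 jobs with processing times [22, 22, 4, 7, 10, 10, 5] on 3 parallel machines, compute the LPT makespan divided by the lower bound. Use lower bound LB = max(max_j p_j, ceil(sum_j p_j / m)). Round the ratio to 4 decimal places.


LPT order: [22, 22, 10, 10, 7, 5, 4]
Machine loads after assignment: [27, 26, 27]
LPT makespan = 27
Lower bound = max(max_job, ceil(total/3)) = max(22, 27) = 27
Ratio = 27 / 27 = 1.0

1.0


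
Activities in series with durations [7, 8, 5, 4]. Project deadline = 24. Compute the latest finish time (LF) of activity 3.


LF(activity 3) = deadline - sum of successor durations
Successors: activities 4 through 4 with durations [4]
Sum of successor durations = 4
LF = 24 - 4 = 20

20


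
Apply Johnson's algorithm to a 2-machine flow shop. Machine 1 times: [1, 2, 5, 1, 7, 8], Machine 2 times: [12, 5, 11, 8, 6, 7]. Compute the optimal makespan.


Apply Johnson's rule:
  Group 1 (a <= b): [(1, 1, 12), (4, 1, 8), (2, 2, 5), (3, 5, 11)]
  Group 2 (a > b): [(6, 8, 7), (5, 7, 6)]
Optimal job order: [1, 4, 2, 3, 6, 5]
Schedule:
  Job 1: M1 done at 1, M2 done at 13
  Job 4: M1 done at 2, M2 done at 21
  Job 2: M1 done at 4, M2 done at 26
  Job 3: M1 done at 9, M2 done at 37
  Job 6: M1 done at 17, M2 done at 44
  Job 5: M1 done at 24, M2 done at 50
Makespan = 50

50


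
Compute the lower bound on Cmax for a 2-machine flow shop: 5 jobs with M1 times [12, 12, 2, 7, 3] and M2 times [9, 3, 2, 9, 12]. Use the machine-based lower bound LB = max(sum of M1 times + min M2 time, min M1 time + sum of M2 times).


LB1 = sum(M1 times) + min(M2 times) = 36 + 2 = 38
LB2 = min(M1 times) + sum(M2 times) = 2 + 35 = 37
Lower bound = max(LB1, LB2) = max(38, 37) = 38

38


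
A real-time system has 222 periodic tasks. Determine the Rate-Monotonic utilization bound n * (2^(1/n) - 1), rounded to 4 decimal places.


Compute 2^(1/222) = 1.0031271640
Subtract 1: 1.0031271640 - 1 = 0.0031271640
Multiply by n: 222 * 0.0031271640 = 0.6942304080
Round to 4 dp: 0.6942

0.6942


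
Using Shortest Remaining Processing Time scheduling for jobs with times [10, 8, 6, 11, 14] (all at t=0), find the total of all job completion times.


Since all jobs arrive at t=0, SRPT equals SPT ordering.
SPT order: [6, 8, 10, 11, 14]
Completion times:
  Job 1: p=6, C=6
  Job 2: p=8, C=14
  Job 3: p=10, C=24
  Job 4: p=11, C=35
  Job 5: p=14, C=49
Total completion time = 6 + 14 + 24 + 35 + 49 = 128

128


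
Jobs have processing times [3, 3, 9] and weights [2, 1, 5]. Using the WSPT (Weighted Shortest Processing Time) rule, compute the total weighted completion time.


Compute p/w ratios and sort ascending (WSPT): [(3, 2), (9, 5), (3, 1)]
Compute weighted completion times:
  Job (p=3,w=2): C=3, w*C=2*3=6
  Job (p=9,w=5): C=12, w*C=5*12=60
  Job (p=3,w=1): C=15, w*C=1*15=15
Total weighted completion time = 81

81


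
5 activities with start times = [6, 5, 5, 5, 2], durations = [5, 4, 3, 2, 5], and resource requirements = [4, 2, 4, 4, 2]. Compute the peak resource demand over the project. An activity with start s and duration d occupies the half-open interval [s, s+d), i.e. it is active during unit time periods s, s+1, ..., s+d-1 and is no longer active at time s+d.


Each activity i is active on [start_i, start_i + duration_i).
Compute total resource usage per time slot:
  t=0: active resources = [], total = 0
  t=1: active resources = [], total = 0
  t=2: active resources = [2], total = 2
  t=3: active resources = [2], total = 2
  t=4: active resources = [2], total = 2
  t=5: active resources = [2, 4, 4, 2], total = 12
  t=6: active resources = [4, 2, 4, 4, 2], total = 16
  t=7: active resources = [4, 2, 4], total = 10
  t=8: active resources = [4, 2], total = 6
  t=9: active resources = [4], total = 4
  t=10: active resources = [4], total = 4
Peak resource demand = 16

16


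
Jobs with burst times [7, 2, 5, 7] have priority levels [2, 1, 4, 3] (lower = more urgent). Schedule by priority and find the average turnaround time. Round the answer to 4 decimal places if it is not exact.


Sort by priority (ascending = highest first):
Order: [(1, 2), (2, 7), (3, 7), (4, 5)]
Completion times:
  Priority 1, burst=2, C=2
  Priority 2, burst=7, C=9
  Priority 3, burst=7, C=16
  Priority 4, burst=5, C=21
Average turnaround = 48/4 = 12.0

12.0


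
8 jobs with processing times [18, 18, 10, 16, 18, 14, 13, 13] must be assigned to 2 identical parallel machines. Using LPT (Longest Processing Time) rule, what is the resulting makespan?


Sort jobs in decreasing order (LPT): [18, 18, 18, 16, 14, 13, 13, 10]
Assign each job to the least loaded machine:
  Machine 1: jobs [18, 18, 13, 10], load = 59
  Machine 2: jobs [18, 16, 14, 13], load = 61
Makespan = max load = 61

61


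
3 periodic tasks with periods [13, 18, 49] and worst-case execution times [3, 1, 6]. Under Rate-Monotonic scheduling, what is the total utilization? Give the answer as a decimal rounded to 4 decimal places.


Compute individual utilizations (exact fractions):
  Task 1: C/T = 3/13 (approx. 0.2308)
  Task 2: C/T = 1/18 (approx. 0.0556)
  Task 3: C/T = 6/49 (approx. 0.1224)
Total utilization U = 3/13 + 1/18 + 6/49 = 4687/11466
Rounded to 4 decimal places: U = 0.4088
RM (Liu & Layland) bound for 3 tasks = 0.779763; compare with U = 4687/11466 (approx. 0.408774)
U <= bound, so schedulable by RM sufficient condition.

0.4088


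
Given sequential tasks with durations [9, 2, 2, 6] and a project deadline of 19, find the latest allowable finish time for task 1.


LF(activity 1) = deadline - sum of successor durations
Successors: activities 2 through 4 with durations [2, 2, 6]
Sum of successor durations = 10
LF = 19 - 10 = 9

9


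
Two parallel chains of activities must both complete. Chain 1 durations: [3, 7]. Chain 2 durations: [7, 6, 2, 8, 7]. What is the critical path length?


Path A total = 3 + 7 = 10
Path B total = 7 + 6 + 2 + 8 + 7 = 30
Critical path = longest path = max(10, 30) = 30

30


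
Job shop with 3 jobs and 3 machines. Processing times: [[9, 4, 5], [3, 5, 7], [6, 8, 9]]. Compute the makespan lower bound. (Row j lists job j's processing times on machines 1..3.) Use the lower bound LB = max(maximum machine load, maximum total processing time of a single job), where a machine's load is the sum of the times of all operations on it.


Machine loads:
  Machine 1: 9 + 3 + 6 = 18
  Machine 2: 4 + 5 + 8 = 17
  Machine 3: 5 + 7 + 9 = 21
Max machine load = 21
Job totals:
  Job 1: 18
  Job 2: 15
  Job 3: 23
Max job total = 23
Lower bound = max(21, 23) = 23

23


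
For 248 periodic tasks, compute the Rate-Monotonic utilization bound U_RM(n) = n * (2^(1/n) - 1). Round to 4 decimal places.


Compute 2^(1/248) = 1.0027988578
Subtract 1: 1.0027988578 - 1 = 0.0027988578
Multiply by n: 248 * 0.0027988578 = 0.6941167344
Round to 4 dp: 0.6941

0.6941


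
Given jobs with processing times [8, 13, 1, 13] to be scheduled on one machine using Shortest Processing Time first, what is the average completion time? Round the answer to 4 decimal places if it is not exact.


Sort jobs by processing time (SPT order): [1, 8, 13, 13]
Compute completion times sequentially:
  Job 1: processing = 1, completes at 1
  Job 2: processing = 8, completes at 9
  Job 3: processing = 13, completes at 22
  Job 4: processing = 13, completes at 35
Sum of completion times = 67
Average completion time = 67/4 = 16.75

16.75


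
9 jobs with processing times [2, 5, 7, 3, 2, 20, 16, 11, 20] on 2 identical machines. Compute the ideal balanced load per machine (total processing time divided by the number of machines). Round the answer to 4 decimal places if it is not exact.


Total processing time = 2 + 5 + 7 + 3 + 2 + 20 + 16 + 11 + 20 = 86
Number of machines = 2
Ideal balanced load = 86 / 2 = 43.0

43.0


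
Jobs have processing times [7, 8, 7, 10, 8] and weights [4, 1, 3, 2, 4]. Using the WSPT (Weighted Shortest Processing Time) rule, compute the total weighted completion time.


Compute p/w ratios and sort ascending (WSPT): [(7, 4), (8, 4), (7, 3), (10, 2), (8, 1)]
Compute weighted completion times:
  Job (p=7,w=4): C=7, w*C=4*7=28
  Job (p=8,w=4): C=15, w*C=4*15=60
  Job (p=7,w=3): C=22, w*C=3*22=66
  Job (p=10,w=2): C=32, w*C=2*32=64
  Job (p=8,w=1): C=40, w*C=1*40=40
Total weighted completion time = 258

258


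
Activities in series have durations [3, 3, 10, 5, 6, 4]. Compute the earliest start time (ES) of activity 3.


Activity 3 starts after activities 1 through 2 complete.
Predecessor durations: [3, 3]
ES = 3 + 3 = 6

6


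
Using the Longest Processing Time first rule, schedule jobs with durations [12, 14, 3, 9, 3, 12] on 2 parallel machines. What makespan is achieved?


Sort jobs in decreasing order (LPT): [14, 12, 12, 9, 3, 3]
Assign each job to the least loaded machine:
  Machine 1: jobs [14, 9, 3], load = 26
  Machine 2: jobs [12, 12, 3], load = 27
Makespan = max load = 27

27


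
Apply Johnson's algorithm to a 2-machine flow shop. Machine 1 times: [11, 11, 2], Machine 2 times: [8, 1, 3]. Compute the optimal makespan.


Apply Johnson's rule:
  Group 1 (a <= b): [(3, 2, 3)]
  Group 2 (a > b): [(1, 11, 8), (2, 11, 1)]
Optimal job order: [3, 1, 2]
Schedule:
  Job 3: M1 done at 2, M2 done at 5
  Job 1: M1 done at 13, M2 done at 21
  Job 2: M1 done at 24, M2 done at 25
Makespan = 25

25


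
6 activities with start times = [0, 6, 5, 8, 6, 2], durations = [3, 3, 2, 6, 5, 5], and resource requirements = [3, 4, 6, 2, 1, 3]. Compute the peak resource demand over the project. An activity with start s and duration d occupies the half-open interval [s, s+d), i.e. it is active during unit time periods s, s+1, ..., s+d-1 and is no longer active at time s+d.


Each activity i is active on [start_i, start_i + duration_i).
Compute total resource usage per time slot:
  t=0: active resources = [3], total = 3
  t=1: active resources = [3], total = 3
  t=2: active resources = [3, 3], total = 6
  t=3: active resources = [3], total = 3
  t=4: active resources = [3], total = 3
  t=5: active resources = [6, 3], total = 9
  t=6: active resources = [4, 6, 1, 3], total = 14
  t=7: active resources = [4, 1], total = 5
  t=8: active resources = [4, 2, 1], total = 7
  t=9: active resources = [2, 1], total = 3
  t=10: active resources = [2, 1], total = 3
  t=11: active resources = [2], total = 2
  t=12: active resources = [2], total = 2
  t=13: active resources = [2], total = 2
Peak resource demand = 14

14


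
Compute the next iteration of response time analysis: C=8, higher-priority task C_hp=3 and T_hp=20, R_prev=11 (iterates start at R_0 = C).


R_next = C + ceil(R_prev / T_hp) * C_hp
ceil(11 / 20) = ceil(0.55) = 1
Interference = 1 * 3 = 3
R_next = 8 + 3 = 11
R_next = R_prev, so the iteration has converged (response time = 11).

11


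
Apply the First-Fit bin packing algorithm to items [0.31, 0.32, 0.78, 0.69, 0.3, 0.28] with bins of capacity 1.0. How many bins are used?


Place items sequentially using First-Fit:
  Item 0.31 -> new Bin 1
  Item 0.32 -> Bin 1 (now 0.63)
  Item 0.78 -> new Bin 2
  Item 0.69 -> new Bin 3
  Item 0.3 -> Bin 1 (now 0.93)
  Item 0.28 -> Bin 3 (now 0.97)
Total bins used = 3

3


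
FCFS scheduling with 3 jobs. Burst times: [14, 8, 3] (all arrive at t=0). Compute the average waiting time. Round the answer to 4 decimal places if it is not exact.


FCFS order (as given): [14, 8, 3]
Waiting times:
  Job 1: wait = 0
  Job 2: wait = 14
  Job 3: wait = 22
Sum of waiting times = 36
Average waiting time = 36/3 = 12.0

12.0


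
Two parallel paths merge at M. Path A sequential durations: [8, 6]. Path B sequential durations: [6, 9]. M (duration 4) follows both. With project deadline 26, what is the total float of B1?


Forward pass: ES(B1) = sum of predecessors on chain B = 0
EF = ES + duration = 0 + 6 = 6
Backward pass: LF(M) = deadline = 26; LS(M) = 26 - 4 = 22
LF(B1) = LS(M) - sum(successors on chain B) = 22 - 9 = 13
LS = LF - duration = 13 - 6 = 7
Total float = LS - ES = 7 - 0 = 7

7


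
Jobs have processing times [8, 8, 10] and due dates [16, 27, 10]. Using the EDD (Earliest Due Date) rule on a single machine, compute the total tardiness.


Sort by due date (EDD order): [(10, 10), (8, 16), (8, 27)]
Compute completion times and tardiness:
  Job 1: p=10, d=10, C=10, tardiness=max(0,10-10)=0
  Job 2: p=8, d=16, C=18, tardiness=max(0,18-16)=2
  Job 3: p=8, d=27, C=26, tardiness=max(0,26-27)=0
Total tardiness = 2

2


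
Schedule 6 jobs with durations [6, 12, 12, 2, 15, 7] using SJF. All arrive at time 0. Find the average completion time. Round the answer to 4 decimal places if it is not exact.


SJF order (ascending): [2, 6, 7, 12, 12, 15]
Completion times:
  Job 1: burst=2, C=2
  Job 2: burst=6, C=8
  Job 3: burst=7, C=15
  Job 4: burst=12, C=27
  Job 5: burst=12, C=39
  Job 6: burst=15, C=54
Average completion = 145/6 = 24.1667

24.1667


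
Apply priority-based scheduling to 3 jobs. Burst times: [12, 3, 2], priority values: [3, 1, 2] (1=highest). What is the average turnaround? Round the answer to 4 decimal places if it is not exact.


Sort by priority (ascending = highest first):
Order: [(1, 3), (2, 2), (3, 12)]
Completion times:
  Priority 1, burst=3, C=3
  Priority 2, burst=2, C=5
  Priority 3, burst=12, C=17
Average turnaround = 25/3 = 8.3333

8.3333


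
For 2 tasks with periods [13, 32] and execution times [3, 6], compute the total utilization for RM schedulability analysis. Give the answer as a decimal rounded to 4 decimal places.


Compute individual utilizations (exact fractions):
  Task 1: C/T = 3/13 (approx. 0.2308)
  Task 2: C/T = 6/32 = 3/16 (approx. 0.1875)
Total utilization U = 3/13 + 3/16 = 87/208
Rounded to 4 decimal places: U = 0.4183
RM (Liu & Layland) bound for 2 tasks = 0.828427; compare with U = 87/208 (approx. 0.418269)
U <= bound, so schedulable by RM sufficient condition.

0.4183


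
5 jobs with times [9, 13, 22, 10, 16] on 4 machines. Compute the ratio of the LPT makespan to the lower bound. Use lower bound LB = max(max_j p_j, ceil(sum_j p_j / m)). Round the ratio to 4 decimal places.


LPT order: [22, 16, 13, 10, 9]
Machine loads after assignment: [22, 16, 13, 19]
LPT makespan = 22
Lower bound = max(max_job, ceil(total/4)) = max(22, 18) = 22
Ratio = 22 / 22 = 1.0

1.0


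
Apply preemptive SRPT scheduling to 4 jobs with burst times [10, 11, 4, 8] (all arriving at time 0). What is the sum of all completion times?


Since all jobs arrive at t=0, SRPT equals SPT ordering.
SPT order: [4, 8, 10, 11]
Completion times:
  Job 1: p=4, C=4
  Job 2: p=8, C=12
  Job 3: p=10, C=22
  Job 4: p=11, C=33
Total completion time = 4 + 12 + 22 + 33 = 71

71


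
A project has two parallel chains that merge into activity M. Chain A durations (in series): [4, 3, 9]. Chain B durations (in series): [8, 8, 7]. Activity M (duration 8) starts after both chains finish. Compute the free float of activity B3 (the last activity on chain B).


ES(B3) = sum of predecessors on chain B = 16
EF(B3) = ES + duration = 16 + 7 = 23
Successor of B3 is M. ES(M) = max(sum(A), sum(B)) = max(16, 23) = 23
Free float = ES(successor) - EF(current) = 23 - 23 = 0

0


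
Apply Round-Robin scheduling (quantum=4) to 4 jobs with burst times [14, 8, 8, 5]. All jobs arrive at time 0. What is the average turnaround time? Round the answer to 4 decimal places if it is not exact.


Time quantum = 4
Execution trace:
  J1 runs 4 units, time = 4
  J2 runs 4 units, time = 8
  J3 runs 4 units, time = 12
  J4 runs 4 units, time = 16
  J1 runs 4 units, time = 20
  J2 runs 4 units, time = 24
  J3 runs 4 units, time = 28
  J4 runs 1 units, time = 29
  J1 runs 4 units, time = 33
  J1 runs 2 units, time = 35
Finish times: [35, 24, 28, 29]
Average turnaround = 116/4 = 29.0

29.0


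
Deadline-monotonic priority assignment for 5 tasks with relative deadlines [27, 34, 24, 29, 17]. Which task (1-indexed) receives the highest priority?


Sort tasks by relative deadline (ascending):
  Task 5: deadline = 17
  Task 3: deadline = 24
  Task 1: deadline = 27
  Task 4: deadline = 29
  Task 2: deadline = 34
Priority order (highest first): [5, 3, 1, 4, 2]
Highest priority task = 5

5


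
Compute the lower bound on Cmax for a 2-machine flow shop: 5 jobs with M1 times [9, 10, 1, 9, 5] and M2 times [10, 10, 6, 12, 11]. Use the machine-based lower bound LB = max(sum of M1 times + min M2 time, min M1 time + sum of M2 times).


LB1 = sum(M1 times) + min(M2 times) = 34 + 6 = 40
LB2 = min(M1 times) + sum(M2 times) = 1 + 49 = 50
Lower bound = max(LB1, LB2) = max(40, 50) = 50

50


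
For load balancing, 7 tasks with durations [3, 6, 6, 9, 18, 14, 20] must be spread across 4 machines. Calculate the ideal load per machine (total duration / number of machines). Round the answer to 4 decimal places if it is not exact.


Total processing time = 3 + 6 + 6 + 9 + 18 + 14 + 20 = 76
Number of machines = 4
Ideal balanced load = 76 / 4 = 19.0

19.0


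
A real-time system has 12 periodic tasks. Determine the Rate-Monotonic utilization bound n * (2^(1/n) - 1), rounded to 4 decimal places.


Compute 2^(1/12) = 1.0594630944
Subtract 1: 1.0594630944 - 1 = 0.0594630944
Multiply by n: 12 * 0.0594630944 = 0.7135571328
Round to 4 dp: 0.7136

0.7136


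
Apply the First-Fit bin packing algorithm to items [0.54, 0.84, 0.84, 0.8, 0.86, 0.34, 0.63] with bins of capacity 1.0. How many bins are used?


Place items sequentially using First-Fit:
  Item 0.54 -> new Bin 1
  Item 0.84 -> new Bin 2
  Item 0.84 -> new Bin 3
  Item 0.8 -> new Bin 4
  Item 0.86 -> new Bin 5
  Item 0.34 -> Bin 1 (now 0.88)
  Item 0.63 -> new Bin 6
Total bins used = 6

6
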